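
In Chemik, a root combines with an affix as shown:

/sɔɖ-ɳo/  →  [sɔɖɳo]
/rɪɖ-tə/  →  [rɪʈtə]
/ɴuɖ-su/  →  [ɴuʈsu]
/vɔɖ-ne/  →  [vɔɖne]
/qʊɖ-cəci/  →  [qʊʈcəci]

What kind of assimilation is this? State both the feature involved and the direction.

Underlying /ɖ/ is realised as [ʈ] next to /t/; /t/ itself does not change.
The change voiced → voiceless matches the voicing of the following /t/, identifying this as voicing assimilation.
Place and manner are unchanged, so the assimilation is partial, not total.
The same holds elsewhere in the data: /ɖ/ → [ʈ] before /s/ (voiced → voiceless, matching voiceless); /ɖ/ → [ʈ] before /c/ (voiced → voiceless, matching voiceless) — only voicing changes, and always toward the following segment.
No alternation appears in [sɔɖɳo], [vɔɖne]: there the adjacent consonants already agree in voicing (/ɖ/ and /ɳ/ are both voiced; /ɖ/ and /n/ are both voiced), so these forms are consistent with the same rule.
Since the segment that changes precedes the conditioning segment, the assimilation is regressive.

regressive voicing assimilation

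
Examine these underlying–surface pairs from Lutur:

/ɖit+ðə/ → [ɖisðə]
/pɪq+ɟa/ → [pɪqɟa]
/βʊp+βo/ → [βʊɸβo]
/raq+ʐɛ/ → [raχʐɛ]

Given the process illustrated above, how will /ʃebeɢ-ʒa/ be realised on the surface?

[ʃebeʁʒa]

The data show regressive manner assimilation: /t/ → [s] before /ð/; /p/ → [ɸ] before /β/; /q/ → [χ] before /ʐ/. In each pair only manner changes, matching the following consonant, while place and voice stay constant.
No alternation appears in [pɪqɟa]: there the adjacent consonants already agree in manner (/q/ and /ɟ/ are both stops), so this form is consistent with the same rule.
The rule targets /ɢ/ (voiced uvular stop), which sits before the trigger /ʒ/ (fricative).
A voiced uvular fricative is [ʁ], so the surface segment is [ʁ].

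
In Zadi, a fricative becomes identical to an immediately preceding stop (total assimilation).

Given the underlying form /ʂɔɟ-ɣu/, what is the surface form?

[ʂɔɟɟu]

/ɣ/ is the segment targeted by the rule; it sits immediately after /ɟ/, so it assimilates completely and surfaces as [ɟ].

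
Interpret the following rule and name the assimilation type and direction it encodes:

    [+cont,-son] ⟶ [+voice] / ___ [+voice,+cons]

The target ([+cont,-son], fricatives) acquires [+voice] next to a voiced consonant ([+voice,+cons]) — it takes on the voicing of its neighbour, so the feature that spreads is voicing.
The conditioning segment sits to the right of the focus bar, meaning the trigger follows the segment that changes — regressive assimilation.

regressive voicing assimilation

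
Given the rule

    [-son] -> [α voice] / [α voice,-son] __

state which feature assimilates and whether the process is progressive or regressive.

The rule copies [voice] from the environment onto the target, so the assimilating feature is voicing.
Since the environment is written before the underscore, the trigger precedes the target; the direction is progressive.

progressive voicing assimilation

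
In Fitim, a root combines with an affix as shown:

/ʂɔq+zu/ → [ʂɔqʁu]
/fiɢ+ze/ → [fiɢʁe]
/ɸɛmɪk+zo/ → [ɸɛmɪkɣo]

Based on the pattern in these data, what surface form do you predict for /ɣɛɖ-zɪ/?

The data show progressive place assimilation: /z/ → [ʁ] after /q/; /z/ → [ʁ] after /ɢ/; /z/ → [ɣ] after /k/. In each pair only place changes, matching the preceding consonant, while manner and voice stay constant.
The rule targets /z/ (voiced alveolar fricative), which sits after the trigger /ɖ/ (retroflex).
The voiced retroflex fricative is [ʐ], so /z/ → [ʐ].

[ɣɛɖʐɪ]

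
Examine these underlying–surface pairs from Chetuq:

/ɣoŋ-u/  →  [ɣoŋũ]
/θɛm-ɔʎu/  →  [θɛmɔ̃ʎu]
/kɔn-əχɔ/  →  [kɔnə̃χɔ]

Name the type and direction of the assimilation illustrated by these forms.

progressive nasality assimilation (vowel nasalisation)

The vowel /u/ surfaces as nasalised [ũ] next to the preceding nasal /ŋ/ — it has acquired the [+nasal] feature of its neighbour.
The other forms show the same pattern: /ɔ/ → [ɔ̃] after /m/; /ə/ → [ə̃] after /n/ — each time a vowel is nasalised next to a preceding nasal.
Because the conditioning nasal is to the left of the vowel that changes, the process is progressive (perseverative).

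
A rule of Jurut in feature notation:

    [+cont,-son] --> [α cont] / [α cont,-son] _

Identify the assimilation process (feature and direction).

progressive manner assimilation

The shared variable α links the value of [cont] on the target to that of the neighbouring obstruent. [cont] distinguishes stops from fricatives — a manner-of-articulation feature — so this is manner assimilation.
The conditioning segment sits to the left of the focus bar, meaning the trigger precedes the segment that changes — progressive assimilation.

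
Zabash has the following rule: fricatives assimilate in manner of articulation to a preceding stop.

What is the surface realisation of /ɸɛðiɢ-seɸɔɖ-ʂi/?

The rule targets /s/ (voiceless alveolar fricative), which sits after the trigger /ɢ/ (stop).
The voiceless alveolar stop is [t], so /s/ → [t].
At the second juncture, /ʂ/ likewise becomes [ʈ] adjacent to /ɖ/.

[ɸɛðiɢteɸɔɖʈi]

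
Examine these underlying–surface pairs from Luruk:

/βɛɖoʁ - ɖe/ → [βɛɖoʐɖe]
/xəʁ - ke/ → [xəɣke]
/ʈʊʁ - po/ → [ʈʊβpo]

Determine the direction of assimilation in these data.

regressive

The segment that alternates is /ʁ/, which surfaces as [ʐ] when adjacent to /ɖ/.
The change uvular → retroflex matches the place of the following /ɖ/, identifying this as place assimilation.
Checking the remaining alternations: /ʁ/ → [ɣ] before /k/ (uvular → velar, matching velar); /ʁ/ → [β] before /p/ (uvular → bilabial, matching bilabial) — only place changes, and always toward the following segment.
Since the segment that changes precedes the conditioning segment, the assimilation is regressive.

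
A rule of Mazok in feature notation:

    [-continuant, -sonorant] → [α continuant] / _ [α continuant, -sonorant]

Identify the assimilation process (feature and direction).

regressive manner assimilation

The shared variable α links the value of [continuant] on the target to that of the neighbouring obstruent. [continuant] distinguishes stops from fricatives — a manner-of-articulation feature — so this is manner assimilation.
Since the environment is written after the underscore, the trigger follows the target; the direction is regressive.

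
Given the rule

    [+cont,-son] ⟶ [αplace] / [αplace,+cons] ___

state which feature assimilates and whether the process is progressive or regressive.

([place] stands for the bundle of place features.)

The shared variable α links the value of the place features (abbreviated [place]) on the target to the same value on the neighbouring segment, so place is the feature that assimilates.
Since the environment is written before the underscore, the trigger precedes the target; the direction is progressive.

progressive place assimilation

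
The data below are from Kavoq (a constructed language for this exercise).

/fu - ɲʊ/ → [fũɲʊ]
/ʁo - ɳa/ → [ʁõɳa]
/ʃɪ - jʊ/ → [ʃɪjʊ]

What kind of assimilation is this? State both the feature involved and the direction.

The vowel /u/ surfaces as nasalised [ũ] next to the following nasal /ɲ/ — it has acquired the [+nasal] feature of its neighbour.
Likewise in the remaining data: /o/ → [õ] before /ɳ/ — each time a vowel is nasalised next to a following nasal.
No change occurs in [ʃɪjʊ] because the vowel at the boundary is adjacent to an oral consonant, not a nasal (/ɪ/ next to /j/).
Because the conditioning nasal is to the right of the vowel that changes, the process is regressive (anticipatory).

regressive nasality assimilation (vowel nasalisation)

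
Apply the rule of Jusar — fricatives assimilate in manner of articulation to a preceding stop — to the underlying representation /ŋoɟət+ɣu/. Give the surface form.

[ŋoɟətgu]

The rule targets /ɣ/ (voiced velar fricative), which sits after the trigger /t/ (stop).
Changing only its manner to stop gives [g] — the voiced velar stop.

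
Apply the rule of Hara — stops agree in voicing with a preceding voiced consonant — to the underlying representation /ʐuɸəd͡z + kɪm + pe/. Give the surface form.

/k/ is a voiceless velar stop. The preceding trigger /d͡z/ is voiced, so /k/ must become voiced as well.
A voiced velar stop is [g], so the surface segment is [g].
At the second juncture, /p/ likewise becomes [b] adjacent to /m/.

[ʐuɸəd͡zgɪmbe]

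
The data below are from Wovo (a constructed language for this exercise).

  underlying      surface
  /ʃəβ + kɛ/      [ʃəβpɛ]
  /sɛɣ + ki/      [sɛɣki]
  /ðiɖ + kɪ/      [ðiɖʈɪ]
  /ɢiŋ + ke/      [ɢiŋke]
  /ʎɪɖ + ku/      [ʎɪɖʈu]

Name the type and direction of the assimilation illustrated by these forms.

Comparing underlying and surface forms, /k/ → [p] is the alternation; the neighbouring /β/ is constant.
The change velar → bilabial matches the place of the preceding /β/, identifying this as place assimilation.
Manner and voice are unchanged, so the assimilation is partial, not total.
The other alternating form patterns the same way: /k/ → [ʈ] after /ɖ/ (velar → retroflex, matching retroflex) — only place changes, and always toward the preceding segment.
No alternation appears in [sɛɣki], [ɢiŋke]: there the adjacent consonants already agree in place (/k/ and /ɣ/ are both velar; /k/ and /ŋ/ are both velar), so these forms are consistent with the same rule.
The trigger is the preceding segment, so the direction is progressive (perseverative).

progressive place assimilation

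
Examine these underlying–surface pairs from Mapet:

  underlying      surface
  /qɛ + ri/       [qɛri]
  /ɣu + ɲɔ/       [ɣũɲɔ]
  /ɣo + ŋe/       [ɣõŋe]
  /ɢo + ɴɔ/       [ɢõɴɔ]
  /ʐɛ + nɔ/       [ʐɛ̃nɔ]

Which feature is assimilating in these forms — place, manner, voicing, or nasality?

nasality

The vowel /u/ surfaces as nasalised [ũ] next to the following nasal /ɲ/ — it has acquired the [+nasal] feature of its neighbour.
Likewise in the remaining data: /o/ → [õ] before /ŋ/; /o/ → [õ] before /ɴ/; /ɛ/ → [ɛ̃] before /n/ — each time a vowel is nasalised next to a following nasal.
No change occurs in [qɛri] because the vowel at the boundary is adjacent to an oral consonant, not a nasal (/ɛ/ next to /r/).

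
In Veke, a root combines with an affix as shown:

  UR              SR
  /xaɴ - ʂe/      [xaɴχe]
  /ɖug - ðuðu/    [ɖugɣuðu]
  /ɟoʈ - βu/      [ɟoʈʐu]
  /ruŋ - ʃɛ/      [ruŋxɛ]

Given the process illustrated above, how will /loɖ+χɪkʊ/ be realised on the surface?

[loɖʂɪkʊ]

The data show progressive place assimilation: /ʂ/ → [χ] after /ɴ/; /ð/ → [ɣ] after /g/; /β/ → [ʐ] after /ʈ/; /ʃ/ → [x] after /ŋ/. In each pair only place changes, matching the preceding consonant, while manner and voice stay constant.
The rule targets /χ/ (voiceless uvular fricative), which sits after the trigger /ɖ/ (retroflex).
The voiceless retroflex fricative is [ʂ], so /χ/ → [ʂ].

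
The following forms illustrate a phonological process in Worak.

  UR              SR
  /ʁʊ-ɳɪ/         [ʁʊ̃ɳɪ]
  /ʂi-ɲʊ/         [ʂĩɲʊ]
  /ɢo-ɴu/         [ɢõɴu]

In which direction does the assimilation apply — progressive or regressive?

The vowel /ʊ/ surfaces as nasalised [ʊ̃] next to the following nasal /ɳ/ — it has acquired the [+nasal] feature of its neighbour.
Likewise in the remaining data: /i/ → [ĩ] before /ɲ/; /o/ → [õ] before /ɴ/ — each time a vowel is nasalised next to a following nasal.
Because the conditioning nasal is to the right of the vowel that changes, the process is regressive (anticipatory).

regressive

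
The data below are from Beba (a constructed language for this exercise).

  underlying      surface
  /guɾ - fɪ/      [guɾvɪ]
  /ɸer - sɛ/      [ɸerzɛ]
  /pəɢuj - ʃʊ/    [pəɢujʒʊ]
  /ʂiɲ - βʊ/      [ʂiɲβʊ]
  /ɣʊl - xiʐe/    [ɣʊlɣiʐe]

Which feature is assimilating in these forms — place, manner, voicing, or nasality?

The segment that alternates is /f/, which surfaces as [v] when adjacent to /ɾ/.
The change voiceless → voiced matches the voicing of the preceding /ɾ/, identifying this as voicing assimilation.
The other alternating forms pattern the same way: /s/ → [z] after /r/ (voiceless → voiced, matching voiced); /ʃ/ → [ʒ] after /j/ (voiceless → voiced, matching voiced); /x/ → [ɣ] after /l/ (voiceless → voiced, matching voiced) — only voicing changes, and always toward the preceding segment.
Nothing changes in [ʂiɲβʊ]: there the adjacent consonants already agree in voicing (/β/ and /ɲ/ are both voiced), so this form is consistent with the same rule.

voicing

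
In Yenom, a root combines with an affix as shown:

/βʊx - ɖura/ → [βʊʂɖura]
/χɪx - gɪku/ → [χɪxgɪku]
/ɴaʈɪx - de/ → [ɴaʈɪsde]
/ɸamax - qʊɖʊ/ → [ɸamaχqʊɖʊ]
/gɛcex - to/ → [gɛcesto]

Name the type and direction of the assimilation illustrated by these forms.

regressive place assimilation

Comparing underlying and surface forms, /x/ → [ʂ] is the alternation; the neighbouring /ɖ/ is constant.
/x/ is velar while /ɖ/ is retroflex; the output [ʂ] is retroflex, matching the trigger — so the feature that spreads is place.
Manner and voice are unchanged, so the assimilation is partial, not total.
The other alternating forms pattern the same way: /x/ → [s] before /d/ (velar → alveolar, matching alveolar); /x/ → [χ] before /q/ (velar → uvular, matching uvular); /x/ → [s] before /t/ (velar → alveolar, matching alveolar) — only place changes, and always toward the following segment.
Nothing changes in [χɪxgɪku]: there the adjacent consonants already agree in place (/x/ and /g/ are both velar), so this form is consistent with the same rule.
The trigger is the following segment, so the direction is regressive (anticipatory).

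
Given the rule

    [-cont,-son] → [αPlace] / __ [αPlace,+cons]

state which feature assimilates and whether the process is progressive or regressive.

regressive place assimilation

The rule copies the place features (abbreviated [Place]) from the environment onto the target, so the assimilating feature is place.
The conditioning segment sits to the right of the focus bar, meaning the trigger follows the segment that changes — regressive assimilation.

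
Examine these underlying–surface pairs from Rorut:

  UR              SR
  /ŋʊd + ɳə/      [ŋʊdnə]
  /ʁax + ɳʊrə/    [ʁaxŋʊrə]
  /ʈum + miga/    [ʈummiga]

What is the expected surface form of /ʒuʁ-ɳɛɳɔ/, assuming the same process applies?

The data show progressive place assimilation: /ɳ/ → [n] after /d/; /ɳ/ → [ŋ] after /x/. In each pair only place changes, matching the preceding consonant, while manner and voice stay constant.
Nothing changes in [ʈummiga]: there the adjacent consonants already agree in place (/m/ and /m/ are both bilabial), so this form is consistent with the same rule.
/ɳ/ is a voiced retroflex nasal. The preceding trigger /ʁ/ is uvular, so /ɳ/ must become uvular as well.
Changing only its place to uvular gives [ɴ] — the voiced uvular nasal.

[ʒuʁɴɛɳɔ]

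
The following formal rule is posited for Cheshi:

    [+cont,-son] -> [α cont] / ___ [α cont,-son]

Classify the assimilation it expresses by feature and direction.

The shared variable α links the value of [cont] on the target to that of the neighbouring obstruent. [cont] distinguishes stops from fricatives — a manner-of-articulation feature — so this is manner assimilation.
The conditioning segment sits to the right of the focus bar, meaning the trigger follows the segment that changes — regressive assimilation.

regressive manner assimilation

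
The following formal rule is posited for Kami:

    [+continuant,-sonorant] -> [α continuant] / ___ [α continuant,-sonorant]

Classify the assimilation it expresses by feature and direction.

regressive manner assimilation

The shared variable α links the value of [continuant] on the target to that of the neighbouring obstruent. [continuant] distinguishes stops from fricatives — a manner-of-articulation feature — so this is manner assimilation.
The conditioning segment sits to the right of the focus bar, meaning the trigger follows the segment that changes — regressive assimilation.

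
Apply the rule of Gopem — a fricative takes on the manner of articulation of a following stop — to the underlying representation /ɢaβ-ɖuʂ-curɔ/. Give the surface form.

The rule targets /β/ (voiced bilabial fricative), which sits before the trigger /ɖ/ (stop).
Changing only its manner to stop gives [b] — the voiced bilabial stop.
At the second juncture, /ʂ/ likewise becomes [ʈ] adjacent to /c/.

[ɢabɖuʈcurɔ]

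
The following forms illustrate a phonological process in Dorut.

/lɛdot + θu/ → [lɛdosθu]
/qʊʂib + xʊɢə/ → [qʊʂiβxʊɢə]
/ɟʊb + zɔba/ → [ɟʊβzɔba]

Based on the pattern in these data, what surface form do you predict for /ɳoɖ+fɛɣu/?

[ɳoʐfɛɣu]

The data show regressive manner assimilation: /t/ → [s] before /θ/; /b/ → [β] before /x/; /b/ → [β] before /z/. In each pair only manner changes, matching the following consonant, while place and voice stay constant.
The rule targets /ɖ/ (voiced retroflex stop), which sits before the trigger /f/ (fricative).
A voiced retroflex fricative is [ʐ], so the surface segment is [ʐ].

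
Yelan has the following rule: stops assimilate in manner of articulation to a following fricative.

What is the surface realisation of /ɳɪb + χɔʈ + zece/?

The rule targets /b/ (voiced bilabial stop), which sits before the trigger /χ/ (fricative).
The voiced bilabial fricative is [β], so /b/ → [β].
At the second juncture, /ʈ/ likewise becomes [ʂ] adjacent to /z/.

[ɳɪβχɔʂzece]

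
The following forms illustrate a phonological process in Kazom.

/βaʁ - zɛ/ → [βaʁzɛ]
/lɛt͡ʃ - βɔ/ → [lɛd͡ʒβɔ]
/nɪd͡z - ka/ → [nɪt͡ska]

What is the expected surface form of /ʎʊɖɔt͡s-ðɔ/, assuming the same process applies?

[ʎʊɖɔd͡zðɔ]

The data show regressive voicing assimilation: /t͡ʃ/ → [d͡ʒ] before /β/; /d͡z/ → [t͡s] before /k/. In each pair only voicing changes, matching the following consonant, while place and manner stay constant.
No alternation appears in [βaʁzɛ]: there the adjacent consonants already agree in voicing (/ʁ/ and /z/ are both voiced), so this form is consistent with the same rule.
The rule targets /t͡s/ (voiceless alveolar affricate), which sits before the trigger /ð/ (voiced).
The voiced alveolar affricate is [d͡z], so /t͡s/ → [d͡z].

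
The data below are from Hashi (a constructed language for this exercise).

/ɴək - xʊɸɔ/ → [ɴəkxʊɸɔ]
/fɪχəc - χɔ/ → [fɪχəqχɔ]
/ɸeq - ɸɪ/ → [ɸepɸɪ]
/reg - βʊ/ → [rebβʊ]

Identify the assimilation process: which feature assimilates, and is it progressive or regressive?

Comparing underlying and surface forms, /c/ → [q] is the alternation; the neighbouring /χ/ is constant.
/c/ is palatal while /χ/ is uvular; the output [q] is uvular, matching the trigger — so the feature that spreads is place.
Manner and voice are unchanged, so the assimilation is partial, not total.
The other alternating forms pattern the same way: /q/ → [p] before /ɸ/ (uvular → bilabial, matching bilabial); /g/ → [b] before /β/ (velar → bilabial, matching bilabial) — only place changes, and always toward the following segment.
Nothing changes in [ɴəkxʊɸɔ]: there the adjacent consonants already agree in place (/k/ and /x/ are both velar), so this form is consistent with the same rule.
The trigger is the following segment, so the direction is regressive (anticipatory).

regressive place assimilation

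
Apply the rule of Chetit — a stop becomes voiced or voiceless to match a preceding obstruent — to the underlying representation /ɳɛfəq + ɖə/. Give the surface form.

[ɳɛfəqʈə]

/ɖ/ is a voiced retroflex stop. The preceding trigger /q/ is voiceless, so /ɖ/ must become voiceless as well.
Changing only its voicing to voiceless gives [ʈ] — the voiceless retroflex stop.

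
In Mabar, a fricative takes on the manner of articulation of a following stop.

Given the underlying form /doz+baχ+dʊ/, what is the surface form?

/z/ is a voiced alveolar fricative. The following trigger /b/ is a stop, so /z/ must become a stop as well.
A voiced alveolar stop is [d], so the surface segment is [d].
At the second juncture, /χ/ likewise becomes [q] adjacent to /d/.

[dodbaqdʊ]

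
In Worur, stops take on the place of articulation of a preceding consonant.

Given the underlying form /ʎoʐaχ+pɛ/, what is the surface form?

/p/ is a voiceless bilabial stop. The preceding trigger /χ/ is uvular, so /p/ must become uvular as well.
The voiceless uvular stop is [q], so /p/ → [q].

[ʎoʐaχqɛ]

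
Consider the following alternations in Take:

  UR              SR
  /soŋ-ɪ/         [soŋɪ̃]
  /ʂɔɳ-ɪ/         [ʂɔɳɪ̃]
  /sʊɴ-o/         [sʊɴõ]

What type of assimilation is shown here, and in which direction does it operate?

The vowel /ɪ/ surfaces as nasalised [ɪ̃] next to the preceding nasal /ŋ/ — it has acquired the [+nasal] feature of its neighbour.
The other forms show the same pattern: /ɪ/ → [ɪ̃] after /ɳ/; /o/ → [õ] after /ɴ/ — each time a vowel is nasalised next to a preceding nasal.
Because the conditioning nasal is to the left of the vowel that changes, the process is progressive (perseverative).

progressive nasality assimilation (vowel nasalisation)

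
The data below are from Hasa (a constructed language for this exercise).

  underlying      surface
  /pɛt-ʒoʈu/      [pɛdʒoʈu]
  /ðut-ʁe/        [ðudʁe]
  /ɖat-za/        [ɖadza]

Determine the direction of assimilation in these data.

The segment that alternates is /t/, which surfaces as [d] when adjacent to /ʒ/.
/t/ is voiceless while /ʒ/ is voiced; the output [d] is voiced, matching the trigger — so the feature that spreads is voicing.
The same holds elsewhere in the data: /t/ → [d] before /ʁ/ (voiceless → voiced, matching voiced); /t/ → [d] before /z/ (voiceless → voiced, matching voiced) — only voicing changes, and always toward the following segment.
Since the segment that changes precedes the conditioning segment, the assimilation is regressive.

regressive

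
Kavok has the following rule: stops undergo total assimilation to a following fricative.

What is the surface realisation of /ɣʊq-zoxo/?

[ɣʊzzoxo]

/q/ is the segment targeted by the rule; it sits immediately before /z/, so it assimilates completely and surfaces as [z].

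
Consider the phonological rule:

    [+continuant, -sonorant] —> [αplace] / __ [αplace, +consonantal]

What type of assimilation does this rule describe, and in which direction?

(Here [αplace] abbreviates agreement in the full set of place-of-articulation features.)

regressive place assimilation

The shared variable α links the value of the place features (abbreviated [place]) on the target to the same value on the neighbouring segment, so place is the feature that assimilates.
Since the environment is written after the underscore, the trigger follows the target; the direction is regressive.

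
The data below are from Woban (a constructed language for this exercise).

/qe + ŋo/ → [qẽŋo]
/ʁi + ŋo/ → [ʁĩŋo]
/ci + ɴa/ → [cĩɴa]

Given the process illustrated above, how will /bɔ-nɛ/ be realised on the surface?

[bɔ̃nɛ]

The data show regressive nasality assimilation (vowel nasalisation): /e/ → [ẽ] before /ŋ/; /i/ → [ĩ] before /ŋ/; /i/ → [ĩ] before /ɴ/ — a vowel is nasalised by an immediately following nasal consonant.
/ɔ/ sits next to the nasal /n/ and is therefore nasalised to [ɔ̃].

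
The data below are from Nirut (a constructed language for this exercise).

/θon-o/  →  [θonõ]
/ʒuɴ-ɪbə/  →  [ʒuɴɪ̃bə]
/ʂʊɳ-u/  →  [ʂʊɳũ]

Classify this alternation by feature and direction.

The vowel /o/ surfaces as nasalised [õ] next to the preceding nasal /n/ — it has acquired the [+nasal] feature of its neighbour.
The other forms show the same pattern: /ɪ/ → [ɪ̃] after /ɴ/; /u/ → [ũ] after /ɳ/ — each time a vowel is nasalised next to a preceding nasal.
Because the conditioning nasal is to the left of the vowel that changes, the process is progressive (perseverative).

progressive nasality assimilation (vowel nasalisation)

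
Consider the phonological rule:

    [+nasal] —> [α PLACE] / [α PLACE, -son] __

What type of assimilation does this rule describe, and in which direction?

progressive place assimilation

The shared variable α links the value of the place features (abbreviated [PLACE]) on the target to the same value on the neighbouring segment, so place is the feature that assimilates.
Since the environment is written before the underscore, the trigger precedes the target; the direction is progressive.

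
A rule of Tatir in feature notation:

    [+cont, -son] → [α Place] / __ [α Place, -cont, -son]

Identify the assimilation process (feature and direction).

The shared variable α links the value of the place features (abbreviated [Place]) on the target to the same value on the neighbouring segment, so place is the feature that assimilates.
Since the environment is written after the underscore, the trigger follows the target; the direction is regressive.

regressive place assimilation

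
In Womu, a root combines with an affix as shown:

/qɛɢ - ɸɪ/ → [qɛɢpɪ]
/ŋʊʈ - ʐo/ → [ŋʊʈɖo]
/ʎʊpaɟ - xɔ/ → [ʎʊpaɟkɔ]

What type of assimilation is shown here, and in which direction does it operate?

progressive manner assimilation

Comparing underlying and surface forms, /ɸ/ → [p] is the alternation; the neighbouring /ɢ/ is constant.
/ɸ/ is a fricative while /ɢ/ is a stop; the output [p] is a stop, matching the trigger — so the feature that spreads is manner.
Place and voice are unchanged, so the assimilation is partial, not total.
The other alternating forms pattern the same way: /ʐ/ → [ɖ] after /ʈ/ (fricative → stop, matching a stop); /x/ → [k] after /ɟ/ (fricative → stop, matching a stop) — only manner changes, and always toward the preceding segment.
The trigger is the preceding segment, so the direction is progressive (perseverative).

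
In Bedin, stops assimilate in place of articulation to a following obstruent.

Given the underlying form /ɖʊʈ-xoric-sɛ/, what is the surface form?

[ɖʊkxoritsɛ]

/ʈ/ is a voiceless retroflex stop. The following trigger /x/ is velar, so /ʈ/ must become velar as well.
Changing only its place to velar gives [k] — the voiceless velar stop.
At the second juncture, /c/ likewise becomes [t] adjacent to /s/.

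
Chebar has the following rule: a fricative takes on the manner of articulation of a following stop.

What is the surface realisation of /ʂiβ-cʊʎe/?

The rule targets /β/ (voiced bilabial fricative), which sits before the trigger /c/ (stop).
A voiced bilabial stop is [b], so the surface segment is [b].

[ʂibcʊʎe]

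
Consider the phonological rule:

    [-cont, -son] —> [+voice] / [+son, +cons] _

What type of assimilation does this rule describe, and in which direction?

progressive voicing assimilation

The structural change is [+voice], and the conditioning segment [+son, +cons] (a sonorant consonant) is itself voiced, so the target comes to share the voicing of its neighbour — voicing assimilation.
The conditioning segment sits to the left of the focus bar, meaning the trigger precedes the segment that changes — progressive assimilation.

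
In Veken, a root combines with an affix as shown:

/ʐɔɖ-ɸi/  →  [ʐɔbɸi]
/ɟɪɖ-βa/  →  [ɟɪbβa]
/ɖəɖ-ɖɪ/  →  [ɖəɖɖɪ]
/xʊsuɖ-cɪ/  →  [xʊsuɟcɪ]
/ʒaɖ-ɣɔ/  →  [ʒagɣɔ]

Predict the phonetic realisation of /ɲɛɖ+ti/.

[ɲɛdti]

The data show regressive place assimilation: /ɖ/ → [b] before /ɸ/; /ɖ/ → [b] before /β/; /ɖ/ → [ɟ] before /c/; /ɖ/ → [g] before /ɣ/. In each pair only place changes, matching the following consonant, while manner and voice stay constant.
No alternation appears in [ɖəɖɖɪ]: there the adjacent consonants already agree in place (/ɖ/ and /ɖ/ are both retroflex), so this form is consistent with the same rule.
/ɖ/ is a voiced retroflex stop. The following trigger /t/ is alveolar, so /ɖ/ must become alveolar as well.
A voiced alveolar stop is [d], so the surface segment is [d].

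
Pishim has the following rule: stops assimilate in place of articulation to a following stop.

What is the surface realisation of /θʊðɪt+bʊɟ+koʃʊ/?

The rule targets /t/ (voiceless alveolar stop), which sits before the trigger /b/ (bilabial).
The voiceless bilabial stop is [p], so /t/ → [p].
The same rule applies at the second boundary: /ɟ/ → [g] next to /k/.

[θʊðɪpbʊgkoʃʊ]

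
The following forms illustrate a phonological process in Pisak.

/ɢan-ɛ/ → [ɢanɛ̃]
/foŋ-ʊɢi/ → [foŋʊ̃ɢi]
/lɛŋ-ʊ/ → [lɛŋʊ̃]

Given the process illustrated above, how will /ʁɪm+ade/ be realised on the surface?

The data show progressive nasality assimilation (vowel nasalisation): /ɛ/ → [ɛ̃] after /n/; /ʊ/ → [ʊ̃] after /ŋ/ — a vowel is nasalised by an immediately preceding nasal consonant.
/a/ sits next to the nasal /m/ and is therefore nasalised to [ã].

[ʁɪmãde]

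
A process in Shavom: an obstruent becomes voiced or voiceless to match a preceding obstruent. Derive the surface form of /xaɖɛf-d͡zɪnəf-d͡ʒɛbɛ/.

The rule targets /d͡z/ (voiced alveolar affricate), which sits after the trigger /f/ (voiceless).
Changing only its voicing to voiceless gives [t͡s] — the voiceless alveolar affricate.
At the second juncture, /d͡ʒ/ likewise becomes [t͡ʃ] adjacent to /f/.

[xaɖɛft͡sɪnəft͡ʃɛbɛ]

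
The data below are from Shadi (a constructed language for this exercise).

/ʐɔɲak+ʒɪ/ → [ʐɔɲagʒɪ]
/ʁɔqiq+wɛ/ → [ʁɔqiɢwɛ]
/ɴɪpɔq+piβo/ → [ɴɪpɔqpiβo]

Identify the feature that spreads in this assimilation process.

Comparing underlying and surface forms, /k/ → [g] is the alternation; the neighbouring /ʒ/ is constant.
The change voiceless → voiced matches the voicing of the following /ʒ/, identifying this as voicing assimilation.
Checking the remaining alternation: /q/ → [ɢ] before /w/ (voiceless → voiced, matching voiced) — only voicing changes, and always toward the following segment.
Nothing changes in [ɴɪpɔqpiβo]: there the adjacent consonants already agree in voicing (/q/ and /p/ are both voiceless), so this form is consistent with the same rule.

voicing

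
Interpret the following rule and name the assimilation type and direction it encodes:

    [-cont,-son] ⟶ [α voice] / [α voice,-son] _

progressive voicing assimilation

The rule copies [voice] from the environment onto the target, so the assimilating feature is voicing.
Since the environment is written before the underscore, the trigger precedes the target; the direction is progressive.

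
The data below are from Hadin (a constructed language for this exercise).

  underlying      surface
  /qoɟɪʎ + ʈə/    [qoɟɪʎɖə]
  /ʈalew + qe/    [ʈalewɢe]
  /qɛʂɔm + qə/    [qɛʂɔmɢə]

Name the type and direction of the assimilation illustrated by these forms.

Comparing underlying and surface forms, /ʈ/ → [ɖ] is the alternation; the neighbouring /ʎ/ is constant.
The change voiceless → voiced matches the voicing of the preceding /ʎ/, identifying this as voicing assimilation.
Place and manner are unchanged, so the assimilation is partial, not total.
Checking the remaining alternations: /q/ → [ɢ] after /w/ (voiceless → voiced, matching voiced); /q/ → [ɢ] after /m/ (voiceless → voiced, matching voiced) — only voicing changes, and always toward the preceding segment.
The trigger is the preceding segment, so the direction is progressive (perseverative).

progressive voicing assimilation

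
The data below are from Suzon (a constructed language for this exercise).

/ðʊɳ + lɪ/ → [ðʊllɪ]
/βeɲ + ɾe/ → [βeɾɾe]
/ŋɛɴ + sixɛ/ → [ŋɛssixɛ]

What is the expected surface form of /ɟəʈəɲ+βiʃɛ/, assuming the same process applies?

The data show regressive total assimilation (/ɳ/ → [l] before /l/; /ɲ/ → [ɾ] before /ɾ/; /ɴ/ → [s] before /s/): in every case the target segment becomes identical to its following neighbour, copying more than a single feature.
/ɲ/ is the segment targeted by the rule; it sits immediately before /β/, so it assimilates completely and surfaces as [β].

[ɟəʈəββiʃɛ]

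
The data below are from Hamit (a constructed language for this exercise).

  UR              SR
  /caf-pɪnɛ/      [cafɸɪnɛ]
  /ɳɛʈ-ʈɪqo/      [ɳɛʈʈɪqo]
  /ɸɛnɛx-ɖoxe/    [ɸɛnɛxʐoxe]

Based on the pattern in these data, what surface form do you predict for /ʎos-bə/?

The data show progressive manner assimilation: /p/ → [ɸ] after /f/; /ɖ/ → [ʐ] after /x/. In each pair only manner changes, matching the preceding consonant, while place and voice stay constant.
Nothing changes in [ɳɛʈʈɪqo]: there the adjacent consonants already agree in manner (/ʈ/ and /ʈ/ are both stops), so this form is consistent with the same rule.
/b/ is a voiced bilabial stop. The preceding trigger /s/ is a fricative, so /b/ must become a fricative as well.
Changing only its manner to fricative gives [β] — the voiced bilabial fricative.

[ʎosβə]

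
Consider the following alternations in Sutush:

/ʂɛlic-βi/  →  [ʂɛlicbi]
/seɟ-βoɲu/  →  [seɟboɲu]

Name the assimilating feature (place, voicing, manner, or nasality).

manner

Comparing underlying and surface forms, /β/ → [b] is the alternation; the neighbouring /c/ is constant.
/β/ is a fricative while /c/ is a stop; the output [b] is a stop, matching the trigger — so the feature that spreads is manner.
The other alternating form patterns the same way: /β/ → [b] after /ɟ/ (fricative → stop, matching a stop) — only manner changes, and always toward the preceding segment.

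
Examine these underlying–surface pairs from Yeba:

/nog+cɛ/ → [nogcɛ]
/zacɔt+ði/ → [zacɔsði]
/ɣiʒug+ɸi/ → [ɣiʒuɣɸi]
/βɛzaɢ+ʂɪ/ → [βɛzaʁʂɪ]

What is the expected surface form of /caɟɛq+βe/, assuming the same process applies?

The data show regressive manner assimilation: /t/ → [s] before /ð/; /g/ → [ɣ] before /ɸ/; /ɢ/ → [ʁ] before /ʂ/. In each pair only manner changes, matching the following consonant, while place and voice stay constant.
Nothing changes in [nogcɛ]: there the adjacent consonants already agree in manner (/g/ and /c/ are both stops), so this form is consistent with the same rule.
The rule targets /q/ (voiceless uvular stop), which sits before the trigger /β/ (fricative).
Changing only its manner to fricative gives [χ] — the voiceless uvular fricative.

[caɟɛχβe]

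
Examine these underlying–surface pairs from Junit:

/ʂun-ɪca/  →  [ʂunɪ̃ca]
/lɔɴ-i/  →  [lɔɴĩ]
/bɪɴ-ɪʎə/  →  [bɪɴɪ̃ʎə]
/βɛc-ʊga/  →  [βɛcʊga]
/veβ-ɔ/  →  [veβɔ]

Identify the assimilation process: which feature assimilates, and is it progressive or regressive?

The vowel /ɪ/ surfaces as nasalised [ɪ̃] next to the preceding nasal /n/ — it has acquired the [+nasal] feature of its neighbour.
Likewise in the remaining data: /i/ → [ĩ] after /ɴ/; /ɪ/ → [ɪ̃] after /ɴ/ — each time a vowel is nasalised next to a preceding nasal.
No change occurs in [βɛcʊga], [veβɔ] because the vowel at the boundary is adjacent to an oral consonant, not a nasal (/ʊ/ next to /c/; /ɔ/ next to /β/).
Because the conditioning nasal is to the left of the vowel that changes, the process is progressive (perseverative).

progressive nasality assimilation (vowel nasalisation)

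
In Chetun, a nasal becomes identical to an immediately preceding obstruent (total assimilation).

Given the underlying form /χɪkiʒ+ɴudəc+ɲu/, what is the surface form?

[χɪkiʒʒudəccu]

/ɴ/ is the segment targeted by the rule; it sits immediately after /ʒ/, so it assimilates completely and surfaces as [ʒ].
The same rule applies at the second boundary: /ɲ/ → [c] next to /c/.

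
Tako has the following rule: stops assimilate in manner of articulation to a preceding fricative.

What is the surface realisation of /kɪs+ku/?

[kɪsxu]

/k/ is a voiceless velar stop. The preceding trigger /s/ is a fricative, so /k/ must become a fricative as well.
A voiceless velar fricative is [x], so the surface segment is [x].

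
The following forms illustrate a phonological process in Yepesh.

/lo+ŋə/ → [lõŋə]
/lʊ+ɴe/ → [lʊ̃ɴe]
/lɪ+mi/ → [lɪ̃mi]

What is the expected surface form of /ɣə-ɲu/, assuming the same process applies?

[ɣə̃ɲu]

The data show regressive nasality assimilation (vowel nasalisation): /o/ → [õ] before /ŋ/; /ʊ/ → [ʊ̃] before /ɴ/; /ɪ/ → [ɪ̃] before /m/ — a vowel is nasalised by an immediately following nasal consonant.
The vowel /ə/ is adjacent to the following nasal /ɲ/, so it acquires [+nasal] and surfaces as [ə̃].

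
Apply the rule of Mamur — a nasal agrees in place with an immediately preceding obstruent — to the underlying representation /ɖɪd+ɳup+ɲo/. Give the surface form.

The rule targets /ɳ/ (voiced retroflex nasal), which sits after the trigger /d/ (alveolar).
The voiced alveolar nasal is [n], so /ɳ/ → [n].
At the second juncture, /ɲ/ likewise becomes [m] adjacent to /p/.

[ɖɪdnupmo]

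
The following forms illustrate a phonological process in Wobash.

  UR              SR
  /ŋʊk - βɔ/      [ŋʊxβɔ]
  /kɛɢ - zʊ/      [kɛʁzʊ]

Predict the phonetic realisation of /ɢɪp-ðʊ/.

The data show regressive manner assimilation: /k/ → [x] before /β/; /ɢ/ → [ʁ] before /z/. In each pair only manner changes, matching the following consonant, while place and voice stay constant.
/p/ is a voiceless bilabial stop. The following trigger /ð/ is a fricative, so /p/ must become a fricative as well.
The voiceless bilabial fricative is [ɸ], so /p/ → [ɸ].

[ɢɪɸðʊ]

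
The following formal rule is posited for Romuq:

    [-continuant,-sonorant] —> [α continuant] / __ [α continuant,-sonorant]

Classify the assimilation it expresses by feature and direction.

regressive manner assimilation

The rule copies [continuant] (continuancy) from the environment onto the target stops; since [±continuant] encodes the stop/fricative manner contrast, the assimilating dimension is manner.
The conditioning segment sits to the right of the focus bar, meaning the trigger follows the segment that changes — regressive assimilation.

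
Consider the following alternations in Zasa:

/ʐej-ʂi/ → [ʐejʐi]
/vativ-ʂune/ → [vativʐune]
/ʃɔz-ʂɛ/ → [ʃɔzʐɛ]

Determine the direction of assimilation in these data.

progressive

The segment that alternates is /ʂ/, which surfaces as [ʐ] when adjacent to /j/.
The change voiceless → voiced matches the voicing of the preceding /j/, identifying this as voicing assimilation.
The other alternating forms pattern the same way: /ʂ/ → [ʐ] after /v/ (voiceless → voiced, matching voiced); /ʂ/ → [ʐ] after /z/ (voiceless → voiced, matching voiced) — only voicing changes, and always toward the preceding segment.
Since the segment that changes follows the conditioning segment, the assimilation is progressive.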